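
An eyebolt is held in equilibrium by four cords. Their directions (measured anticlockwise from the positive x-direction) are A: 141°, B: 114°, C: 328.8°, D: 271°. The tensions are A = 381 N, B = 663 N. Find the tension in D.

Resolve: ΣF_x = 381 cos 141° + 663 cos 114° + T_C cos 328.8° + T_D cos 271° = 0.
        ΣF_y = 381 sin 141° + 663 sin 114° + T_C sin 328.8° + T_D sin 271° = 0.
The known terms sum to (-565.8, 845.5) N, so 0.8554 T_C + 0.0175 T_D = 565.8 and -0.5180 T_C − 0.9998 T_D = -845.5.
Solving simultaneously: T_C = 651.1 N, T_D = 508.3 N.

T_D ≈ 508 N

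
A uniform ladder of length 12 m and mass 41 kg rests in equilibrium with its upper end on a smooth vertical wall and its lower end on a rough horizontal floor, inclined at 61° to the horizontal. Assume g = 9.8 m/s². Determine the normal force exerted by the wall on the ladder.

Torques about the foot: N_wall · 12 sin 61° = 41×9.8×6 cos 61° → N_wall = 111.36 N.

N_wall ≈ 111 N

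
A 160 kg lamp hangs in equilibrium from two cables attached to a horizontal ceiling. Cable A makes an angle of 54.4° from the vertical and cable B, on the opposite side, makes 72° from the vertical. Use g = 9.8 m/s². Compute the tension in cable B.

T_B ≈ 1580 N

Angles from the horizontal: cable A is 90° − 54.4° = 35.6°, cable B is 90° − 72° = 18°.
Weight W = 160 × 9.8 = 1568 N acts straight down.
Horizontal: T_A cos 35.6° = T_B cos 18°  →  T_A = 1.17 T_B.
Vertical: T_A sin 35.6° + T_B sin 18° = 1568.
Substituting the horizontal relation into the vertical equation gives 0.9899 T_B = 1568, so T_B = 1584 N.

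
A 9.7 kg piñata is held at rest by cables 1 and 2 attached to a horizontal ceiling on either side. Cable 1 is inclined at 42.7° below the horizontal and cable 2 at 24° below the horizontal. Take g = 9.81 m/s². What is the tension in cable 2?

Weight W = 9.7 × 9.81 = 95.16 N acts straight down.
Horizontal: T_1 cos 42.7° = T_2 cos 24°  →  T_1 = 1.243 T_2.
Vertical: T_1 sin 42.7° + T_2 sin 24° = 95.16.
Substituting the horizontal relation into the vertical equation gives 1.25 T_2 = 95.16, so T_2 = 76.14 N.

T_2 ≈ 76.1 N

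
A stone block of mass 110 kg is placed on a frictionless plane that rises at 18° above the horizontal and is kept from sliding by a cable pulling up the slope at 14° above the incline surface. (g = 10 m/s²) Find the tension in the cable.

Take axes along and perpendicular to the incline. Weight components: W sin 18° = 339.9 N down-slope, W cos 18° = 1046 N into the surface.
Along incline: T cos 14° = W sin 18° → T = 350.3 N.
Perpendicular: N = W cos 18° − T sin 14° = 961.4 N.

T ≈ 350 N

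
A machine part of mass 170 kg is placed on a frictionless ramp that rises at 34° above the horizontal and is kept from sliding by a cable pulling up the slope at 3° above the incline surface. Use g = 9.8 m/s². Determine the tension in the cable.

T ≈ 933 N

Take axes along and perpendicular to the incline. Weight components: W sin 34° = 931.6 N down-slope, W cos 34° = 1381 N into the surface.
Along incline: T cos 3° = W sin 34° → T = 932.9 N.
Perpendicular: N = W cos 34° − T sin 3° = 1332 N.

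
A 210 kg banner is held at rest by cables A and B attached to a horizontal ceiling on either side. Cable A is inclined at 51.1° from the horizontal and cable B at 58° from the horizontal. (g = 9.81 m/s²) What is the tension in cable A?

T_A ≈ 1160 N

Weight W = 210 × 9.81 = 2060 N acts straight down.
Horizontal: T_A cos 51.1° = T_B cos 58°  →  T_B = 1.185 T_A.
Vertical: T_A sin 51.1° + T_B sin 58° = 2060.
Substituting the horizontal relation into the vertical equation gives 1.783 T_A = 2060, so T_A = 1155 N.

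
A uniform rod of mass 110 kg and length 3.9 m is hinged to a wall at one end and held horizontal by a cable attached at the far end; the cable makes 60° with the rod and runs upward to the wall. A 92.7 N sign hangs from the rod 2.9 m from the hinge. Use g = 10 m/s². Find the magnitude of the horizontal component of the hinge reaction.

Take torques about the hinge: T sin 60° · 3.9 = 110×10×1.95 + 92.7×2.9 = 2413.8 N·m.
So T = 2413.8 / (0.8660 × 3.9) = 714.68 N.
ΣF_x = 0: H_x = T cos 60° = 357.34 N.

H_x ≈ 357 N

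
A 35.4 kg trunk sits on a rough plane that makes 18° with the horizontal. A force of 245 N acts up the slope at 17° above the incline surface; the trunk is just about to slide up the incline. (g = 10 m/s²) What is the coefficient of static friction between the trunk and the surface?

On the verge of sliding up the incline, friction is at its maximum μN and acts down the slope.
Perpendicular to incline: N = W cos 18° − P sin 17° = 336.7 − 71.63 = 265 N.
Along incline: P cos 17° − μN = W sin 18° → μ = −(W sin 18° − P cos 17°) / N = 0.4713.

μ ≈ 0.471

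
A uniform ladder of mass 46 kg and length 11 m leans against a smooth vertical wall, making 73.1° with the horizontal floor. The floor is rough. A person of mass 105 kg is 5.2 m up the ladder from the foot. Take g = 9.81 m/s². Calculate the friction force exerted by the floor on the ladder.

f ≈ 216 N

Torques about the foot: N_wall · 11 sin 73.1° = 46×9.81×5.5 cos 73.1° + 105×9.81×5.2 cos 73.1° → N_wall = 216.49 N.
ΣF_x = 0: f_floor = N_wall = 216.49 N.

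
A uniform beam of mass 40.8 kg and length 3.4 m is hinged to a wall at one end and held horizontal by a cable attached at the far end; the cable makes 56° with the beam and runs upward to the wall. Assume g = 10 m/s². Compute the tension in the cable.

T ≈ 246 N

Take torques about the hinge: T sin 56° · 3.4 = 40.8×10×1.7 = 693.6 N·m.
So T = 693.6 / (0.8290 × 3.4) = 246.07 N.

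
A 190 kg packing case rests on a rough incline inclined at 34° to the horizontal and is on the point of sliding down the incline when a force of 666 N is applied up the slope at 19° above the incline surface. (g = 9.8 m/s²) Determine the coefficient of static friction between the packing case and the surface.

On the verge of sliding down the incline, friction is at its maximum μN and acts up the slope.
Perpendicular to incline: N = W cos 34° − P sin 19° = 1544 − 216.8 = 1327 N.
Along incline: P cos 19° + μN = W sin 34° → μ = (W sin 34° − P cos 19°) / N = 0.3101.

μ ≈ 0.310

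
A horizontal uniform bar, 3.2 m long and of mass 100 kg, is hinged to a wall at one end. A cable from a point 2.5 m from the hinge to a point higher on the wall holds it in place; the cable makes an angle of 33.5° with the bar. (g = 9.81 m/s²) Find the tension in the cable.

T ≈ 1140 N

Take torques about the hinge: T sin 33.5° · 2.5 = 100×9.81×1.6 = 1569.6 N·m.
So T = 1569.6 / (0.5519 × 2.5) = 1137.5 N.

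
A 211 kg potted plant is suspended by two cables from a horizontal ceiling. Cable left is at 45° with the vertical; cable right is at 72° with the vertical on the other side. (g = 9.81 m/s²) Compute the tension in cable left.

Angles from the horizontal: cable left is 90° − 45° = 45°, cable right is 90° − 72° = 18°.
Weight W = 211 × 9.81 = 2070 N acts straight down.
Horizontal: T_left cos 45° = T_right cos 18°  →  T_right = 0.7435 T_left.
Vertical: T_left sin 45° + T_right sin 18° = 2070.
Substituting the horizontal relation into the vertical equation gives 0.9369 T_left = 2070, so T_left = 2209 N.

T_left ≈ 2210 N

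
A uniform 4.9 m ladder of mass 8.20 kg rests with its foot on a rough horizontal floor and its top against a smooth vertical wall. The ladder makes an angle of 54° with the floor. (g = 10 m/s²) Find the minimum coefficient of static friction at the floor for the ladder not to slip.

ΣF_y = 0: N_floor = 8.20×10 = 82 N.
Torques about the foot: N_wall · 4.9 sin 54° = 8.20×10×2.45 cos 54° → N_wall = 29.788 N.
ΣF_x = 0: f_floor = N_wall = 29.788 N.
μ_min = f_floor / N_floor = 29.788 / 82 = 0.3633.

μ_min ≈ 0.363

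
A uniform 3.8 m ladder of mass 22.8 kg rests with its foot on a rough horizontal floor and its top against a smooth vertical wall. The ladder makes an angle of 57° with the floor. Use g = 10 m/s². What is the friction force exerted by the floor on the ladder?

f ≈ 74 N

Torques about the foot: N_wall · 3.8 sin 57° = 22.8×10×1.9 cos 57° → N_wall = 74.032 N.
ΣF_x = 0: f_floor = N_wall = 74.032 N.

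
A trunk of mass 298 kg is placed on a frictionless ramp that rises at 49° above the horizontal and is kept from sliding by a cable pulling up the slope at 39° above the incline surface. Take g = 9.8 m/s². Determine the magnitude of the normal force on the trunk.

N ≈ 131 N

Take axes along and perpendicular to the incline. Weight components: W sin 49° = 2204 N down-slope, W cos 49° = 1916 N into the surface.
Along incline: T cos 39° = W sin 49° → T = 2836 N.
Perpendicular: N = W cos 49° − T sin 39° = 131.1 N.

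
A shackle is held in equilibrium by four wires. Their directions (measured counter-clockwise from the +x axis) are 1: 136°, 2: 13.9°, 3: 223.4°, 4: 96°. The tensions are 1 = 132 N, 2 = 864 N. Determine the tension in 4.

Resolve: ΣF_x = 132 cos 136° + 864 cos 13.9° + T_3 cos 223.4° + T_4 cos 96° = 0.
        ΣF_y = 132 sin 136° + 864 sin 13.9° + T_3 sin 223.4° + T_4 sin 96° = 0.
The known terms sum to (743.7, 299.3) N, so -0.7266 T_3 − 0.1045 T_4 = -743.7 and -0.6871 T_3 + 0.9945 T_4 = -299.3.
Solving simultaneously: T_3 = 970.5 N, T_4 = 369.6 N.

T_4 ≈ 370 N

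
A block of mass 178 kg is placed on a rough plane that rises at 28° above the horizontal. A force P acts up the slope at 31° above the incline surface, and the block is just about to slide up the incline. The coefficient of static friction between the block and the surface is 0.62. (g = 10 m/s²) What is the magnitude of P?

P ≈ 1540 N

On the verge of sliding up the incline, friction equals μN and acts down the slope.
Perpendicular: N + P sin 31° = W cos 28° = 1572 N.
Along incline: P cos 31° = W sin 28° + μN  with W sin 28° = 835.7 N.
Solving the pair for P and N: P = 1539 N, N = 779.2 N (and f = μN = 483.1 N).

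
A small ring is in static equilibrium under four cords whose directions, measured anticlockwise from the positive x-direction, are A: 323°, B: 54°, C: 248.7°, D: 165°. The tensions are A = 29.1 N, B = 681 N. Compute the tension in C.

Resolve: ΣF_x = 29.1 cos 323° + 681 cos 54° + T_C cos 248.7° + T_D cos 165° = 0.
        ΣF_y = 29.1 sin 323° + 681 sin 54° + T_C sin 248.7° + T_D sin 165° = 0.
The known terms sum to (423.5, 533.4) N, so -0.3633 T_C − 0.9659 T_D = -423.5 and -0.9317 T_C + 0.2588 T_D = -533.4.
Solving simultaneously: T_C = 628.7 N, T_D = 202 N.

T_C ≈ 629 N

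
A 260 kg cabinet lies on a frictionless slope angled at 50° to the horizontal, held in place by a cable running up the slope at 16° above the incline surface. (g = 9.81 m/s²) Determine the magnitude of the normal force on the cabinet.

Take axes along and perpendicular to the incline. Weight components: W sin 50° = 1954 N down-slope, W cos 50° = 1639 N into the surface.
Along incline: T cos 16° = W sin 50° → T = 2033 N.
Perpendicular: N = W cos 50° − T sin 16° = 1079 N.

N ≈ 1080 N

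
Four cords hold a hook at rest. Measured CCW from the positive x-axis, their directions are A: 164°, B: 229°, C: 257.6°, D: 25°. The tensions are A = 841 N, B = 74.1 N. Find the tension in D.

Resolve: ΣF_x = 841 cos 164° + 74.1 cos 229° + T_C cos 257.6° + T_D cos 25° = 0.
        ΣF_y = 841 sin 164° + 74.1 sin 229° + T_C sin 257.6° + T_D sin 25° = 0.
The known terms sum to (-857, 175.9) N, so -0.2147 T_C + 0.9063 T_D = 857 and -0.9767 T_C + 0.4226 T_D = -175.9.
Solving simultaneously: T_C = 656.6 N, T_D = 1101 N.

T_D ≈ 1100 N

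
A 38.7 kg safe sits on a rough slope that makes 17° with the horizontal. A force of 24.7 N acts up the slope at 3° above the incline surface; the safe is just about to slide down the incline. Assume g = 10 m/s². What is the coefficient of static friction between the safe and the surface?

μ ≈ 0.240

On the verge of sliding down the incline, friction is at its maximum μN and acts up the slope.
Perpendicular to incline: N = W cos 17° − P sin 3° = 370.1 − 1.293 = 368.8 N.
Along incline: P cos 3° + μN = W sin 17° → μ = (W sin 17° − P cos 3°) / N = 0.2399.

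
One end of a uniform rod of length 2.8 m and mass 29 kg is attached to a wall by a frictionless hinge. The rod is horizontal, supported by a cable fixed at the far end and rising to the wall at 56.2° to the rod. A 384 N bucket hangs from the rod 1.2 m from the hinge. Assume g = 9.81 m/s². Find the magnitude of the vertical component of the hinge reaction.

Take torques about the hinge: T sin 56.2° · 2.8 = 29×9.81×1.4 + 384×1.2 = 859.09 N·m.
So T = 859.09 / (0.8310 × 2.8) = 369.22 N.
ΣF_y = 0: H_y = (29×9.81 + 384) − T sin 56.2° = 668.49 − 306.82 = 361.67 N.

|H_y| ≈ 362 N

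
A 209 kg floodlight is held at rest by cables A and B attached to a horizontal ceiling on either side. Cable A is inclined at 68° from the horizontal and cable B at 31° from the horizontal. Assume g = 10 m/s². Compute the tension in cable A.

Weight W = 209 × 10 = 2090 N acts straight down.
Horizontal: T_A cos 68° = T_B cos 31°  →  T_B = 0.437 T_A.
Vertical: T_A sin 68° + T_B sin 31° = 2090.
Substituting the horizontal relation into the vertical equation gives 1.152 T_A = 2090, so T_A = 1814 N.

T_A ≈ 1810 N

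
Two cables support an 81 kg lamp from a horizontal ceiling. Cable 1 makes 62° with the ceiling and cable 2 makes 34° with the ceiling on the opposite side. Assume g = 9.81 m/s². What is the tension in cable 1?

Weight W = 81 × 9.81 = 794.6 N acts straight down.
Horizontal: T_1 cos 62° = T_2 cos 34°  →  T_2 = 0.5663 T_1.
Vertical: T_1 sin 62° + T_2 sin 34° = 794.6.
Substituting the horizontal relation into the vertical equation gives 1.2 T_1 = 794.6, so T_1 = 662.4 N.

T_1 ≈ 662 N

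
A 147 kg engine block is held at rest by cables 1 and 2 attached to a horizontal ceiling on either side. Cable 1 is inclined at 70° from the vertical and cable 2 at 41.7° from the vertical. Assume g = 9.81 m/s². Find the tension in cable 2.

T_2 ≈ 1460 N

Angles from the horizontal: cable 1 is 90° − 70° = 20°, cable 2 is 90° − 41.7° = 48.3°.
Weight W = 147 × 9.81 = 1442 N acts straight down.
Horizontal: T_1 cos 20° = T_2 cos 48.3°  →  T_1 = 0.7079 T_2.
Vertical: T_1 sin 20° + T_2 sin 48.3° = 1442.
Substituting the horizontal relation into the vertical equation gives 0.9888 T_2 = 1442, so T_2 = 1458 N.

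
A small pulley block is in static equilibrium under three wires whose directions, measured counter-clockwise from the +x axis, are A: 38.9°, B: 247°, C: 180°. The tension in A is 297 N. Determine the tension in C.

T_C ≈ 152 N

Resolve: ΣF_x = 297 cos 38.9° + T_B cos 247° + T_C cos 180° = 0.
        ΣF_y = 297 sin 38.9° + T_B sin 247° + T_C sin 180° = 0.
The known terms sum to (231.1, 186.5) N, so -0.3907 T_B − 1.0000 T_C = -231.1 and -0.9205 T_B + 0.0000 T_C = -186.5.
Solving simultaneously: T_B = 202.6 N, T_C = 152 N.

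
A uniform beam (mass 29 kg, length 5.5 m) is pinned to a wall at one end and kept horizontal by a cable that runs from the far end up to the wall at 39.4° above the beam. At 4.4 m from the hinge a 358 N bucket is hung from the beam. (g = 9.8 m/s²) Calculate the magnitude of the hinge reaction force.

Take torques about the hinge: T sin 39.4° · 5.5 = 29×9.8×2.75 + 358×4.4 = 2356.8 N·m.
So T = 2356.8 / (0.6347 × 5.5) = 675.09 N.
ΣF_x = 0: H_x = T cos 39.4° = 521.66 N.
ΣF_y = 0: H_y = (29×9.8 + 358) − T sin 39.4° = 642.2 − 428.5 = 213.7 N.
|H| = √(H_x² + H_y²) = √((521.66)² + (213.7)²) = 563.74 N.

|H| ≈ 564 N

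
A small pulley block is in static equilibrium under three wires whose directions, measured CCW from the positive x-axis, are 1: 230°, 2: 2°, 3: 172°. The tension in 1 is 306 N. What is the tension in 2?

Resolve: ΣF_x = 306 cos 230° + T_2 cos 2° + T_3 cos 172° = 0.
        ΣF_y = 306 sin 230° + T_2 sin 2° + T_3 sin 172° = 0.
The known terms sum to (-196.7, -234.4) N, so 0.9994 T_2 − 0.9903 T_3 = 196.7 and 0.0349 T_2 + 0.1392 T_3 = 234.4.
Solving simultaneously: T_2 = 1494 N, T_3 = 1310 N.

T_2 ≈ 1490 N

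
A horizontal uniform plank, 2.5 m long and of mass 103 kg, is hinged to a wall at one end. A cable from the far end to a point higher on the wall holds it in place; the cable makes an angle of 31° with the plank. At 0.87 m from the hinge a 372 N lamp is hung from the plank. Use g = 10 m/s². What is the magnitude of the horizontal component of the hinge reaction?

H_x ≈ 1070 N

Take torques about the hinge: T sin 31° · 2.5 = 103×10×1.25 + 372×0.87 = 1611.1 N·m.
So T = 1611.1 / (0.5150 × 2.5) = 1251.3 N.
ΣF_x = 0: H_x = T cos 31° = 1072.6 N.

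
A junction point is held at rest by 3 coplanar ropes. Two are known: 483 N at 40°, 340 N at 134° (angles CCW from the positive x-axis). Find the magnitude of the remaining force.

Sum the known components: ΣF_x = 133.8 N, ΣF_y = 555 N.
For equilibrium the remaining force must supply (−ΣF_x, −ΣF_y) = (-133.8, -555) N.
Magnitude = √((-133.8)² + (-555)²) = 570.9 N; direction = atan2(-555, -133.8) = 256.4°.

F ≈ 571 N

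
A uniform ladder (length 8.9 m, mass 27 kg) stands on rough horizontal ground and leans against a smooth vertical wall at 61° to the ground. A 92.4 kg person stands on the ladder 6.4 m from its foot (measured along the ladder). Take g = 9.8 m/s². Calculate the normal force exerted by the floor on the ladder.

ΣF_y = 0: N_floor = 27×9.8 + 92.4×9.8 = 1170.1 N.

N_floor ≈ 1170 N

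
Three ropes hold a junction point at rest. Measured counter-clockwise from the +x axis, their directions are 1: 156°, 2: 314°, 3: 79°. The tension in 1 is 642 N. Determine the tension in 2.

Resolve: ΣF_x = 642 cos 156° + T_2 cos 314° + T_3 cos 79° = 0.
        ΣF_y = 642 sin 156° + T_2 sin 314° + T_3 sin 79° = 0.
The known terms sum to (-586.5, 261.1) N, so 0.6947 T_2 + 0.1908 T_3 = 586.5 and -0.7193 T_2 + 0.9816 T_3 = -261.1.
Solving simultaneously: T_2 = 763.7 N, T_3 = 293.6 N.

T_2 ≈ 764 N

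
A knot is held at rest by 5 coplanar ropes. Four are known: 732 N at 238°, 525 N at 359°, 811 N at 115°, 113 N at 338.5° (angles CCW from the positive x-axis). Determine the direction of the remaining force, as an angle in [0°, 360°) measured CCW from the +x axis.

θ ≈ 328°

Sum the known components: ΣF_x = -100.6 N, ΣF_y = 63.67 N.
For equilibrium the remaining force must supply (−ΣF_x, −ΣF_y) = (100.6, -63.67) N.
Magnitude = √((100.6)² + (-63.67)²) = 119 N; direction = atan2(-63.67, 100.6) = 327.7°.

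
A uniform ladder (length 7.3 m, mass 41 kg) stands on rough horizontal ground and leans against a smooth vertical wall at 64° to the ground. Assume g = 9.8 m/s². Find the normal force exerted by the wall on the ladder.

Torques about the foot: N_wall · 7.3 sin 64° = 41×9.8×3.65 cos 64° → N_wall = 97.985 N.

N_wall ≈ 98 N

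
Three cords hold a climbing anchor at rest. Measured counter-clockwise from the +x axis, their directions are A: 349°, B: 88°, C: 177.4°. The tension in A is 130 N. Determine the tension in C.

Resolve: ΣF_x = 130 cos 349° + T_B cos 88° + T_C cos 177.4° = 0.
        ΣF_y = 130 sin 349° + T_B sin 88° + T_C sin 177.4° = 0.
The known terms sum to (127.6, -24.81) N, so 0.0349 T_B − 0.9990 T_C = -127.6 and 0.9994 T_B + 0.0454 T_C = 24.81.
Solving simultaneously: T_B = 18.99 N, T_C = 128.4 N.

T_C ≈ 128 N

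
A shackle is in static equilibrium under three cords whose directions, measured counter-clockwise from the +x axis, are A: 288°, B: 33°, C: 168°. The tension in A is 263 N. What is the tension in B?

Resolve: ΣF_x = 263 cos 288° + T_B cos 33° + T_C cos 168° = 0.
        ΣF_y = 263 sin 288° + T_B sin 33° + T_C sin 168° = 0.
The known terms sum to (81.27, -250.1) N, so 0.8387 T_B − 0.9781 T_C = -81.27 and 0.5446 T_B + 0.2079 T_C = 250.1.
Solving simultaneously: T_B = 322.1 N, T_C = 359.3 N.

T_B ≈ 322 N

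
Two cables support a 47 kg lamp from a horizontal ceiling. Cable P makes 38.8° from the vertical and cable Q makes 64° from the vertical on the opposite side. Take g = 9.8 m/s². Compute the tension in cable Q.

T_Q ≈ 296 N

Angles from the horizontal: cable P is 90° − 38.8° = 51.2°, cable Q is 90° − 64° = 26°.
Weight W = 47 × 9.8 = 460.6 N acts straight down.
Horizontal: T_P cos 51.2° = T_Q cos 26°  →  T_P = 1.434 T_Q.
Vertical: T_P sin 51.2° + T_Q sin 26° = 460.6.
Substituting the horizontal relation into the vertical equation gives 1.556 T_Q = 460.6, so T_Q = 296 N.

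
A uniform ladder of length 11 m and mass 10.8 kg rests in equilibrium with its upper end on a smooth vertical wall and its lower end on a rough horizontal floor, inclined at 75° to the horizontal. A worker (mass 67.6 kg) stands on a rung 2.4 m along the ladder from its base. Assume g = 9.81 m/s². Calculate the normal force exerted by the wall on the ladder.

Torques about the foot: N_wall · 11 sin 75° = 10.8×9.81×5.5 cos 75° + 67.6×9.81×2.4 cos 75° → N_wall = 52.964 N.

N_wall ≈ 53 N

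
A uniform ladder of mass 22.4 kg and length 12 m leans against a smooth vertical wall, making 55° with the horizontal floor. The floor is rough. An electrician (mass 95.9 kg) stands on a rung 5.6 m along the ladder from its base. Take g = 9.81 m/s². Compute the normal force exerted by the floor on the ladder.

ΣF_y = 0: N_floor = 22.4×9.81 + 95.9×9.81 = 1160.5 N.

N_floor ≈ 1160 N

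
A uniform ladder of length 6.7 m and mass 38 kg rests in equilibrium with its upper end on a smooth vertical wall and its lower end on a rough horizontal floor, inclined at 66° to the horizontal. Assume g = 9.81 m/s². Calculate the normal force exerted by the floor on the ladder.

ΣF_y = 0: N_floor = 38×9.81 = 372.78 N.

N_floor ≈ 373 N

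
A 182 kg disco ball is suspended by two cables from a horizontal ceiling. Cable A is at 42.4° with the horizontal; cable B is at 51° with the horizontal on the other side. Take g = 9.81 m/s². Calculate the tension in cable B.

Weight W = 182 × 9.81 = 1785 N acts straight down.
Horizontal: T_A cos 42.4° = T_B cos 51°  →  T_A = 0.8522 T_B.
Vertical: T_A sin 42.4° + T_B sin 51° = 1785.
Substituting the horizontal relation into the vertical equation gives 1.352 T_B = 1785, so T_B = 1321 N.

T_B ≈ 1320 N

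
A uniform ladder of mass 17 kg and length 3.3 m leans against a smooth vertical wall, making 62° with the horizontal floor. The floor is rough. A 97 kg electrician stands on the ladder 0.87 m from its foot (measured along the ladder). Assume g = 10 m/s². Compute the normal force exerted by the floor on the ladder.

N_floor ≈ 1140 N

ΣF_y = 0: N_floor = 17×10 + 97×10 = 1140 N.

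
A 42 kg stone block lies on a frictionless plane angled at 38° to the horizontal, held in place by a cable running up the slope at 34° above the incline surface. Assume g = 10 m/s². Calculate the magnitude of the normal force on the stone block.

Take axes along and perpendicular to the incline. Weight components: W sin 38° = 258.6 N down-slope, W cos 38° = 331 N into the surface.
Along incline: T cos 34° = W sin 38° → T = 311.9 N.
Perpendicular: N = W cos 38° − T sin 34° = 156.6 N.

N ≈ 157 N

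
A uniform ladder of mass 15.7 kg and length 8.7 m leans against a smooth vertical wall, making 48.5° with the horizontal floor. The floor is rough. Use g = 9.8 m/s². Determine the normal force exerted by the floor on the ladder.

ΣF_y = 0: N_floor = 15.7×9.8 = 153.86 N.

N_floor ≈ 154 N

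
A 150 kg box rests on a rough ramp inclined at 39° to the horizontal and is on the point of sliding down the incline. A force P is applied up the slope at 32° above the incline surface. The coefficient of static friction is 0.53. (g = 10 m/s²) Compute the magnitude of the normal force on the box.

On the verge of sliding down the incline, friction equals μN and acts up the slope.
Perpendicular: N + P sin 32° = W cos 39° = 1166 N.
Along incline: P cos 32° + μN = W sin 39° with W sin 39° = 944 N.
Solving the pair for P and N: P = 575 N, N = 861 N (and f = μN = 456.3 N).

N ≈ 861 N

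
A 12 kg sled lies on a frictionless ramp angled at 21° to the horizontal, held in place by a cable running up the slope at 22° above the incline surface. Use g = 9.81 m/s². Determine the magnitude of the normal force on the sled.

N ≈ 92.9 N

Take axes along and perpendicular to the incline. Weight components: W sin 21° = 42.19 N down-slope, W cos 21° = 109.9 N into the surface.
Along incline: T cos 22° = W sin 21° → T = 45.5 N.
Perpendicular: N = W cos 21° − T sin 22° = 92.86 N.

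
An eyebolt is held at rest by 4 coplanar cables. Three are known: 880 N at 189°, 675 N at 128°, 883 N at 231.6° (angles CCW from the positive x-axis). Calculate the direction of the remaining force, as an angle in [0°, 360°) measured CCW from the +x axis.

Sum the known components: ΣF_x = -1833 N, ΣF_y = -297.8 N.
For equilibrium the remaining force must supply (−ΣF_x, −ΣF_y) = (1833, 297.8) N.
Magnitude = √((1833)² + (297.8)²) = 1857 N; direction = atan2(297.8, 1833) = 9.2°.

θ ≈ 9.23°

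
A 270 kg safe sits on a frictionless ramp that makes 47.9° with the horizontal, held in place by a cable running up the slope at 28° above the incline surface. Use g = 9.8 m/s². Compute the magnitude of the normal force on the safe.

N ≈ 730 N

Take axes along and perpendicular to the incline. Weight components: W sin 47.9° = 1963 N down-slope, W cos 47.9° = 1774 N into the surface.
Along incline: T cos 28° = W sin 47.9° → T = 2224 N.
Perpendicular: N = W cos 47.9° − T sin 28° = 730.1 N.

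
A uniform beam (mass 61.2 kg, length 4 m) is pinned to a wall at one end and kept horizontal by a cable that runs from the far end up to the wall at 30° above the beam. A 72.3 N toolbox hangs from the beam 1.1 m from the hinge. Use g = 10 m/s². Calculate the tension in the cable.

T ≈ 652 N

Take torques about the hinge: T sin 30° · 4 = 61.2×10×2 + 72.3×1.1 = 1303.5 N·m.
So T = 1303.5 / (0.5000 × 4) = 651.77 N.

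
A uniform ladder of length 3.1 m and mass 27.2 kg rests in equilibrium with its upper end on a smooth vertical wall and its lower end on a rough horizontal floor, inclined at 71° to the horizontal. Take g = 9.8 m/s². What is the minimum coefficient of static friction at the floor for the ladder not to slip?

μ_min ≈ 0.172

ΣF_y = 0: N_floor = 27.2×9.8 = 266.56 N.
Torques about the foot: N_wall · 3.1 sin 71° = 27.2×9.8×1.55 cos 71° → N_wall = 45.892 N.
ΣF_x = 0: f_floor = N_wall = 45.892 N.
μ_min = f_floor / N_floor = 45.892 / 266.56 = 0.1722.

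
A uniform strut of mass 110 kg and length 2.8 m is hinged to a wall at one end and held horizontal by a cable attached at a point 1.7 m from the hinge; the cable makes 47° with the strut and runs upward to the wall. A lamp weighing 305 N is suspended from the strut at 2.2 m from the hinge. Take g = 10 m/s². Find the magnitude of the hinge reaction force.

Take torques about the hinge: T sin 47° · 1.7 = 110×10×1.4 + 305×2.2 = 2211 N·m.
So T = 2211 / (0.7314 × 1.7) = 1778.3 N.
ΣF_x = 0: H_x = T cos 47° = 1212.8 N.
ΣF_y = 0: H_y = (110×10 + 305) − T sin 47° = 1405 − 1300.6 = 104.41 N.
|H| = √(H_x² + H_y²) = √((1212.8)² + (104.41)²) = 1217.3 N.

|H| ≈ 1220 N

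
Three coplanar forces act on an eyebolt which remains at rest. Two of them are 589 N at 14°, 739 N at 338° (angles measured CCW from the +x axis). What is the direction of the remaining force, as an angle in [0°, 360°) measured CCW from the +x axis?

θ ≈ 174°

Sum the known components: ΣF_x = 1257 N, ΣF_y = -134.3 N.
For equilibrium the remaining force must supply (−ΣF_x, −ΣF_y) = (-1257, 134.3) N.
Magnitude = √((-1257)² + (134.3)²) = 1264 N; direction = atan2(134.3, -1257) = 173.9°.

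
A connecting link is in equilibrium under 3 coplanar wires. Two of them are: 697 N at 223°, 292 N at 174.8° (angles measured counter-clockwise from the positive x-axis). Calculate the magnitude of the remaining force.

F ≈ 918 N

Sum the known components: ΣF_x = -800.6 N, ΣF_y = -448.9 N.
For equilibrium the remaining force must supply (−ΣF_x, −ΣF_y) = (800.6, 448.9) N.
Magnitude = √((800.6)² + (448.9)²) = 917.8 N; direction = atan2(448.9, 800.6) = 29.3°.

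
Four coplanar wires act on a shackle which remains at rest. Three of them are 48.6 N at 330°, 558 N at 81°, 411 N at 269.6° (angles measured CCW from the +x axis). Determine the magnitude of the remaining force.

Sum the known components: ΣF_x = 126.5 N, ΣF_y = 115.8 N.
For equilibrium the remaining force must supply (−ΣF_x, −ΣF_y) = (-126.5, -115.8) N.
Magnitude = √((-126.5)² + (-115.8)²) = 171.5 N; direction = atan2(-115.8, -126.5) = 222.5°.

F ≈ 172 N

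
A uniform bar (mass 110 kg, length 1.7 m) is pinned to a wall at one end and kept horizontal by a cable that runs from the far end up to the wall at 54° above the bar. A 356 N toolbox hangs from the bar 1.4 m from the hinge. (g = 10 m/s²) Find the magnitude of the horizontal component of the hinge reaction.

Take torques about the hinge: T sin 54° · 1.7 = 110×10×0.85 + 356×1.4 = 1433.4 N·m.
So T = 1433.4 / (0.8090 × 1.7) = 1042.2 N.
ΣF_x = 0: H_x = T cos 54° = 612.6 N.

H_x ≈ 613 N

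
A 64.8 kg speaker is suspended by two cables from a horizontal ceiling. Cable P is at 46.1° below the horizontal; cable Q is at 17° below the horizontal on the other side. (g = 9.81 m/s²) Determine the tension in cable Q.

Weight W = 64.8 × 9.81 = 635.7 N acts straight down.
Horizontal: T_P cos 46.1° = T_Q cos 17°  →  T_P = 1.379 T_Q.
Vertical: T_P sin 46.1° + T_Q sin 17° = 635.7.
Substituting the horizontal relation into the vertical equation gives 1.286 T_Q = 635.7, so T_Q = 494.3 N.

T_Q ≈ 494 N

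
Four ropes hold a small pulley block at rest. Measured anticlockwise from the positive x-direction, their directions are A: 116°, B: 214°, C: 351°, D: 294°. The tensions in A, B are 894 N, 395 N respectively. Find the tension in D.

Resolve: ΣF_x = 894 cos 116° + 395 cos 214° + T_C cos 351° + T_D cos 294° = 0.
        ΣF_y = 894 sin 116° + 395 sin 214° + T_C sin 351° + T_D sin 294° = 0.
The known terms sum to (-719.4, 582.6) N, so 0.9877 T_C + 0.4067 T_D = 719.4 and -0.1564 T_C − 0.9135 T_D = -582.6.
Solving simultaneously: T_C = 501 N, T_D = 552 N.

T_D ≈ 552 N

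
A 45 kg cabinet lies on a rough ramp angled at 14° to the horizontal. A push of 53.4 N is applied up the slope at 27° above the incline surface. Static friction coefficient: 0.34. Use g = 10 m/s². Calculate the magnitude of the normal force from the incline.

N ≈ 412 N

Axes along / perpendicular to the incline. W sin 14° = 108.9 N down-slope; W cos 14° = 436.6 N into the surface.
Perpendicular: N = W cos 14° − P sin 27° = 436.6 − 24.24 = 412.4 N.
Along incline: P cos 27° + f = W sin 14° (friction acts up-slope) → f = 108.9 − 47.58 = 61.29 N.
|f| = 61.29 N ≤ μN = 140.2 N, so the cabinet is indeed static.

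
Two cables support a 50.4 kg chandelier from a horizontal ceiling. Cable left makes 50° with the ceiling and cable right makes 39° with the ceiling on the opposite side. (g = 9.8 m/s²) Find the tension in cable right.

Weight W = 50.4 × 9.8 = 493.9 N acts straight down.
Horizontal: T_left cos 50° = T_right cos 39°  →  T_left = 1.209 T_right.
Vertical: T_left sin 50° + T_right sin 39° = 493.9.
Substituting the horizontal relation into the vertical equation gives 1.555 T_right = 493.9, so T_right = 317.5 N.

T_right ≈ 318 N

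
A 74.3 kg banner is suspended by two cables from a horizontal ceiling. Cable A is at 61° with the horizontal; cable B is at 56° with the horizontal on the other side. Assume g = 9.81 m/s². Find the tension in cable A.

T_A ≈ 457 N

Weight W = 74.3 × 9.81 = 728.9 N acts straight down.
Horizontal: T_A cos 61° = T_B cos 56°  →  T_B = 0.867 T_A.
Vertical: T_A sin 61° + T_B sin 56° = 728.9.
Substituting the horizontal relation into the vertical equation gives 1.593 T_A = 728.9, so T_A = 457.4 N.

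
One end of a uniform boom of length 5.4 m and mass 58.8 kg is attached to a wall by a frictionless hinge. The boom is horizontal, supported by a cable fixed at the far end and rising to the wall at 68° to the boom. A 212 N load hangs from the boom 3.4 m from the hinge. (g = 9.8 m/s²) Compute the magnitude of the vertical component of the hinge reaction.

Take torques about the hinge: T sin 68° · 5.4 = 58.8×9.8×2.7 + 212×3.4 = 2276.6 N·m.
So T = 2276.6 / (0.9272 × 5.4) = 454.71 N.
ΣF_y = 0: H_y = (58.8×9.8 + 212) − T sin 68° = 788.24 − 421.6 = 366.64 N.

|H_y| ≈ 367 N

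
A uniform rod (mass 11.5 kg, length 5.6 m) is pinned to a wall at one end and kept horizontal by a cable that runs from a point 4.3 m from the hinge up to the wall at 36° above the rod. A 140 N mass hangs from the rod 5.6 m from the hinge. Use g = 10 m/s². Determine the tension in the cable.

Take torques about the hinge: T sin 36° · 4.3 = 11.5×10×2.8 + 140×5.6 = 1106 N·m.
So T = 1106 / (0.5878 × 4.3) = 437.59 N.

T ≈ 438 N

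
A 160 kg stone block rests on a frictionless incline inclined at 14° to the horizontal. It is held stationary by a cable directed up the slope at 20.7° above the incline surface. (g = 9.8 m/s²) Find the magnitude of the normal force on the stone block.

Take axes along and perpendicular to the incline. Weight components: W sin 14° = 379.3 N down-slope, W cos 14° = 1521 N into the surface.
Along incline: T cos 20.7° = W sin 14° → T = 405.5 N.
Perpendicular: N = W cos 14° − T sin 20.7° = 1378 N.

N ≈ 1380 N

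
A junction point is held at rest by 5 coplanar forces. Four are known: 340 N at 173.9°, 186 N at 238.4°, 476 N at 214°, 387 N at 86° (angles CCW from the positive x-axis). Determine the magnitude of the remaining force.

F ≈ 803 N

Sum the known components: ΣF_x = -803.2 N, ΣF_y = -2.41 N.
For equilibrium the remaining force must supply (−ΣF_x, −ΣF_y) = (803.2, 2.41) N.
Magnitude = √((803.2)² + (2.41)²) = 803.2 N; direction = atan2(2.41, 803.2) = 0.2°.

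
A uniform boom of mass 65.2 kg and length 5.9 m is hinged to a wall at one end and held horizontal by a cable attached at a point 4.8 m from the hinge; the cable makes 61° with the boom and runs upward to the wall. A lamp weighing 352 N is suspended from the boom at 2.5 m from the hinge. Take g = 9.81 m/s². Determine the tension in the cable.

T ≈ 659 N

Take torques about the hinge: T sin 61° · 4.8 = 65.2×9.81×2.95 + 352×2.5 = 2766.9 N·m.
So T = 2766.9 / (0.8746 × 4.8) = 659.06 N.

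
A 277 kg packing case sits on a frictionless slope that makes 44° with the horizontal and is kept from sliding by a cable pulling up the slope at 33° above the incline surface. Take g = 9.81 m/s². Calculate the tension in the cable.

T ≈ 2250 N

Take axes along and perpendicular to the incline. Weight components: W sin 44° = 1888 N down-slope, W cos 44° = 1955 N into the surface.
Along incline: T cos 33° = W sin 44° → T = 2251 N.
Perpendicular: N = W cos 44° − T sin 33° = 728.9 N.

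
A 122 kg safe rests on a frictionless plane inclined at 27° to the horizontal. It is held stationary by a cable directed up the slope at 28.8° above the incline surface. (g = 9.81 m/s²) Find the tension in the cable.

T ≈ 620 N

Take axes along and perpendicular to the incline. Weight components: W sin 27° = 543.3 N down-slope, W cos 27° = 1066 N into the surface.
Along incline: T cos 28.8° = W sin 27° → T = 620 N.
Perpendicular: N = W cos 27° − T sin 28.8° = 767.7 N.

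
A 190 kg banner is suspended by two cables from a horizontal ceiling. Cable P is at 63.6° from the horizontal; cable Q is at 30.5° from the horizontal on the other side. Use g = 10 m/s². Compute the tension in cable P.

T_P ≈ 1640 N

Weight W = 190 × 10 = 1900 N acts straight down.
Horizontal: T_P cos 63.6° = T_Q cos 30.5°  →  T_Q = 0.516 T_P.
Vertical: T_P sin 63.6° + T_Q sin 30.5° = 1900.
Substituting the horizontal relation into the vertical equation gives 1.158 T_P = 1900, so T_P = 1641 N.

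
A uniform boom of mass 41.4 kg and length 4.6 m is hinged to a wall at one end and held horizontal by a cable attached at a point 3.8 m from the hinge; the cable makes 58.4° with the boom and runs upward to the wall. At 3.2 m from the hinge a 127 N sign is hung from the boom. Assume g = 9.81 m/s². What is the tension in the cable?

Take torques about the hinge: T sin 58.4° · 3.8 = 41.4×9.81×2.3 + 127×3.2 = 1340.5 N·m.
So T = 1340.5 / (0.8517 × 3.8) = 414.18 N.

T ≈ 414 N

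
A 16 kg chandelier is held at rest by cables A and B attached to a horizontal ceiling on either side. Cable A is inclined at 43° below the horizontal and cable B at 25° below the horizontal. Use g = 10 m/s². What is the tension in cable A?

Weight W = 16 × 10 = 160 N acts straight down.
Horizontal: T_A cos 43° = T_B cos 25°  →  T_B = 0.807 T_A.
Vertical: T_A sin 43° + T_B sin 25° = 160.
Substituting the horizontal relation into the vertical equation gives 1.023 T_A = 160, so T_A = 156.4 N.

T_A ≈ 156 N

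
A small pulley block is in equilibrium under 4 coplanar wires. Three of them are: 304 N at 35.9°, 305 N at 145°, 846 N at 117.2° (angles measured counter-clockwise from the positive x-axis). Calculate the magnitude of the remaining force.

F ≈ 1170 N

Sum the known components: ΣF_x = -390.3 N, ΣF_y = 1106 N.
For equilibrium the remaining force must supply (−ΣF_x, −ΣF_y) = (390.3, -1106) N.
Magnitude = √((390.3)² + (-1106)²) = 1173 N; direction = atan2(-1106, 390.3) = 289.4°.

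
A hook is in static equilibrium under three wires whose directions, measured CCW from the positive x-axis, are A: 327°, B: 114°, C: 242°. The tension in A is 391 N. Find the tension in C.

T_C ≈ 270 N

Resolve: ΣF_x = 391 cos 327° + T_B cos 114° + T_C cos 242° = 0.
        ΣF_y = 391 sin 327° + T_B sin 114° + T_C sin 242° = 0.
The known terms sum to (327.9, -213) N, so -0.4067 T_B − 0.4695 T_C = -327.9 and 0.9135 T_B − 0.8829 T_C = 213.
Solving simultaneously: T_B = 494.3 N, T_C = 270.2 N.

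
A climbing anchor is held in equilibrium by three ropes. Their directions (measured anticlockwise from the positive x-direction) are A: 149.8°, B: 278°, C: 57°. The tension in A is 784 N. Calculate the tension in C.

Resolve: ΣF_x = 784 cos 149.8° + T_B cos 278° + T_C cos 57° = 0.
        ΣF_y = 784 sin 149.8° + T_B sin 278° + T_C sin 57° = 0.
The known terms sum to (-677.6, 394.4) N, so 0.1392 T_B + 0.5446 T_C = 677.6 and -0.9903 T_B + 0.8387 T_C = -394.4.
Solving simultaneously: T_B = 1194 N, T_C = 939.1 N.

T_C ≈ 939 N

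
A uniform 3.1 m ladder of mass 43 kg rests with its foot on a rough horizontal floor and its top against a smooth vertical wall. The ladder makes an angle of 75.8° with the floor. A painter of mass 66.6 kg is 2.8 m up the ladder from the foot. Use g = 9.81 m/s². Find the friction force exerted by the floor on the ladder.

Torques about the foot: N_wall · 3.1 sin 75.8° = 43×9.81×1.55 cos 75.8° + 66.6×9.81×2.8 cos 75.8° → N_wall = 202.69 N.
ΣF_x = 0: f_floor = N_wall = 202.69 N.

f ≈ 203 N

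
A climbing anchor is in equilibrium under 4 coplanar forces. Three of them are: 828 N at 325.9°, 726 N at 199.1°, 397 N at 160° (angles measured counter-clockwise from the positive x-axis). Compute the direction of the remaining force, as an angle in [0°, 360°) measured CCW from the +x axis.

Sum the known components: ΣF_x = -373.5 N, ΣF_y = -566 N.
For equilibrium the remaining force must supply (−ΣF_x, −ΣF_y) = (373.5, 566) N.
Magnitude = √((373.5)² + (566)²) = 678.1 N; direction = atan2(566, 373.5) = 56.6°.

θ ≈ 56.6°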